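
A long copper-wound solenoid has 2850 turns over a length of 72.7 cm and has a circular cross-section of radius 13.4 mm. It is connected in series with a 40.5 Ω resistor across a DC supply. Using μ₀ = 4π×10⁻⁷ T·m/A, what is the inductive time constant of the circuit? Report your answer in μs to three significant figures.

A = πr² = π(1.340×10^-2 m)² = 5.641×10^-4 m².
L = μ₀N²A/ℓ = (4π×10⁻⁷)(2850)²(5.641×10^-4)/(0.727) = 7.920×10^-3 H.
τ = L/R = (7.920×10^-3)/(40.5) = 1.956×10^-4 s.

τ ≈ 196 μs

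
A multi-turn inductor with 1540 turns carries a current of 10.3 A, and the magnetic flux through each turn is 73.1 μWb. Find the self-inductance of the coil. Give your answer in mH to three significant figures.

L ≈ 10.9 mH

Self-inductance is defined by L = NΦ_B/I (flux linkage over current).
L = (1540)(7.310×10^-5 Wb)/(10.3 A) = 1.093×10^-2 H.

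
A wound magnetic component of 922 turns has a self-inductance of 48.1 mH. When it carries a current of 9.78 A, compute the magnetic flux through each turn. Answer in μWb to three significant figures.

From L = NΦ_B/I, the flux per turn is Φ_B = LI/N.
Φ_B = (4.810×10^-2 H)(9.78 A)/922 = 5.102×10^-4 Wb.

Φ_B ≈ 510 μWb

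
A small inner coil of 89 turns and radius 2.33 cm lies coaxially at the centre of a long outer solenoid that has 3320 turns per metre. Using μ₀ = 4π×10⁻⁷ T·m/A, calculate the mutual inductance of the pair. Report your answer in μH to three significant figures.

M ≈ 633 μH

The outer solenoid produces a uniform field B₁ = μ₀n₁I₁ across the inner coil,
so the flux linkage is N₂Φ = N₂B₁A₂ = μ₀n₁N₂A₂·I₁, giving M = μ₀n₁N₂A₂.
A₂ = πr² = π(2.330×10^-2 m)² = 1.706×10^-3 m².
M = (4π×10⁻⁷)(3320)(89)(1.706×10^-3) = 6.333×10^-4 H.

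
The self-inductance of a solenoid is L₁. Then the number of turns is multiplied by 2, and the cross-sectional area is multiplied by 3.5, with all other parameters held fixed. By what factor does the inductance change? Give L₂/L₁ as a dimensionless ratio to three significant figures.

L₂/L₁ = 14.0

For a solenoid, L ∝ μᵣN²A/ℓ.
L₂/L₁ = (2)^2 × (3.5) = 14.0.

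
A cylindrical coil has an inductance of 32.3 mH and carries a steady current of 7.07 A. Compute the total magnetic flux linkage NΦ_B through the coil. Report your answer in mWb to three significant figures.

From L = NΦ_B/I, the flux linkage is NΦ_B = LI.
NΦ_B = (3.230×10^-2 H)(7.07 A) = 0.2284 Wb.

NΦ_B ≈ 228 mWb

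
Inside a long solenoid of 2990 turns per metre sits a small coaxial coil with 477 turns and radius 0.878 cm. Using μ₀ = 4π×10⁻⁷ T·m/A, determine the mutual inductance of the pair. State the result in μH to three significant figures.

M ≈ 434 μH

The outer solenoid produces a uniform field B₁ = μ₀n₁I₁ across the inner coil,
so the flux linkage is N₂Φ = N₂B₁A₂ = μ₀n₁N₂A₂·I₁, giving M = μ₀n₁N₂A₂.
A₂ = πr² = π(8.780×10^-3 m)² = 2.422×10^-4 m².
M = (4π×10⁻⁷)(2990)(477)(2.422×10^-4) = 4.340×10^-4 H.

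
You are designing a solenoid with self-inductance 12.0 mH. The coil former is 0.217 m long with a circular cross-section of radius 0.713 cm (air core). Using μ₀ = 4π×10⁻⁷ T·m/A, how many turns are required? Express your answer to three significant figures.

A = πr² = π(7.130×10^-3 m)² = 1.597×10^-4 m².
From L = μ₀N²A/ℓ, N = √(Lℓ / (μ₀A)).
N = √[(1.200×10^-2)(0.217) / ((4π×10⁻⁷)×1.597×10^-4)] = √(1.297×10^7) ≈ 3602.1.

N ≈ 3600 turns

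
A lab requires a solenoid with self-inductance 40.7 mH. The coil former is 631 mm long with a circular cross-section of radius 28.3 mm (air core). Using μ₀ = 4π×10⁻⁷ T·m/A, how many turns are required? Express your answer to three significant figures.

A = πr² = π(2.830×10^-2 m)² = 2.516×10^-3 m².
From L = μ₀N²A/ℓ, N = √(Lℓ / (μ₀A)).
N = √[(4.070×10^-2)(0.631) / ((4π×10⁻⁷)×2.516×10^-3)] = √(8.123×10^6) ≈ 2850.0.

N ≈ 2850 turns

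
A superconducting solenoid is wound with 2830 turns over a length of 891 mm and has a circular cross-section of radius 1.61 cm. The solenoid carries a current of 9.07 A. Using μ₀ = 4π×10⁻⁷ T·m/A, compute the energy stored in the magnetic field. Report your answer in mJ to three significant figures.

A = πr² = π(1.610×10^-2 m)² = 8.143×10^-4 m².
L = μ₀N²A/ℓ = (4π×10⁻⁷)(2830)²(8.143×10^-4)/(0.891) = 9.198×10^-3 H.
U = ½LI² = ½(9.198×10^-3)(9.07)² = 0.3783 J.

U ≈ 378 mJ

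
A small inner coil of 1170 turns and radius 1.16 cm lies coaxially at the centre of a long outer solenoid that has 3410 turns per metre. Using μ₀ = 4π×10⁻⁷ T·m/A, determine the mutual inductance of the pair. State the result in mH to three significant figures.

The outer solenoid produces a uniform field B₁ = μ₀n₁I₁ across the inner coil,
so the flux linkage is N₂Φ = N₂B₁A₂ = μ₀n₁N₂A₂·I₁, giving M = μ₀n₁N₂A₂.
A₂ = πr² = π(1.160×10^-2 m)² = 4.227×10^-4 m².
M = (4π×10⁻⁷)(3410)(1170)(4.227×10^-4) = 2.119×10^-3 H.

M ≈ 2.12 mH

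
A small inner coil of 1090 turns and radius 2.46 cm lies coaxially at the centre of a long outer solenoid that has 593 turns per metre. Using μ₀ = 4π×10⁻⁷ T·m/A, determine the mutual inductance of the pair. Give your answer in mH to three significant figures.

M ≈ 1.54 mH

The outer solenoid produces a uniform field B₁ = μ₀n₁I₁ across the inner coil,
so the flux linkage is N₂Φ = N₂B₁A₂ = μ₀n₁N₂A₂·I₁, giving M = μ₀n₁N₂A₂.
A₂ = πr² = π(2.460×10^-2 m)² = 1.901×10^-3 m².
M = (4π×10⁻⁷)(593)(1090)(1.901×10^-3) = 1.544×10^-3 H.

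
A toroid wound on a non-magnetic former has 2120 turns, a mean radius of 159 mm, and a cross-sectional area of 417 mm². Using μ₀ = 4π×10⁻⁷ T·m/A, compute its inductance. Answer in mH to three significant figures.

For a thin toroid, L = μ₀N²A/(2πR).
L = (4π×10⁻⁷)(2120)²(4.170×10^-4) / (2π×0.159 m) = 2.357×10^-3 H.

L ≈ 2.36 mH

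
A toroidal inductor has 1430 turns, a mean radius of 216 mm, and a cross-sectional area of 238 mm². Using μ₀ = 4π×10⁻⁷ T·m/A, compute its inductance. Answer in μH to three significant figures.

For a thin toroid, L = μ₀N²A/(2πR).
L = (4π×10⁻⁷)(1430)²(2.380×10^-4) / (2π×0.216 m) = 4.506×10^-4 H.

L ≈ 451 μH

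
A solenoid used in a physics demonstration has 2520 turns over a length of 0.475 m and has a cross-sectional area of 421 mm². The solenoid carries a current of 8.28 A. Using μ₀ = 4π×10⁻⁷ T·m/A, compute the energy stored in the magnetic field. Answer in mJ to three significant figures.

A = 421 mm² = 4.210×10^-4 m².
L = μ₀N²A/ℓ = (4π×10⁻⁷)(2520)²(4.210×10^-4)/(0.475) = 7.073×10^-3 H.
U = ½LI² = ½(7.073×10^-3)(8.28)² = 0.24245 J.

U ≈ 242 mJ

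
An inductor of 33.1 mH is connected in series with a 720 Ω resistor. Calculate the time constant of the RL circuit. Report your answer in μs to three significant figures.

τ = L/R = (3.310×10^-2 H)/(720 Ω) = 4.597×10^-5 s.

τ ≈ 46.0 μs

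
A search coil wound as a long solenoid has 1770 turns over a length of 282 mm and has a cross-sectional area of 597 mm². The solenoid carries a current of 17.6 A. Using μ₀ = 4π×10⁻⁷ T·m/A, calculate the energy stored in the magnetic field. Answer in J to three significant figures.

U ≈ 1.29 J

A = 597 mm² = 5.970×10^-4 m².
L = μ₀N²A/ℓ = (4π×10⁻⁷)(1770)²(5.970×10^-4)/(0.282) = 8.3345×10^-3 H.
U = ½LI² = ½(8.3345×10^-3)(17.6)² = 1.291 J.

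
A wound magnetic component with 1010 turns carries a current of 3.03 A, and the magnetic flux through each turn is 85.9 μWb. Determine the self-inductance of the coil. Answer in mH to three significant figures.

Self-inductance is defined by L = NΦ_B/I (flux linkage over current).
L = (1010)(8.590×10^-5 Wb)/(3.03 A) = 2.863×10^-2 H.

L ≈ 28.6 mH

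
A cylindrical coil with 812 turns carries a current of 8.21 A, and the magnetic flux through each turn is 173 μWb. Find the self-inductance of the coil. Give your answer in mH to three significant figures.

Self-inductance is defined by L = NΦ_B/I (flux linkage over current).
L = (812)(1.730×10^-4 Wb)/(8.21 A) = 1.711×10^-2 H.

L ≈ 17.1 mH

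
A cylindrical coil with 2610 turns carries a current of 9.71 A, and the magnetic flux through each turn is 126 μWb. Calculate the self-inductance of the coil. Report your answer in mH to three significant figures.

Self-inductance is defined by L = NΦ_B/I (flux linkage over current).
L = (2610)(1.260×10^-4 Wb)/(9.71 A) = 3.387×10^-2 H.

L ≈ 33.9 mH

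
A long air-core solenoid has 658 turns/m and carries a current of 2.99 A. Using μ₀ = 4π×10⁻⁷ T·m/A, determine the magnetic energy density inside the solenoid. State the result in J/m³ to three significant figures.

B = μ₀nI = (4π×10⁻⁷)(658)(2.99) = 2.472×10^-3 T.
u = B²/(2μ₀) = (2.472×10^-3)²/(2×4π×10⁻⁷) = 2.432 J/m³.

u ≈ 2.43 J/m³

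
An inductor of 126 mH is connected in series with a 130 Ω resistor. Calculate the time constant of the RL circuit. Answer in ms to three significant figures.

τ = L/R = (0.126 H)/(130 Ω) = 9.692×10^-4 s.

τ ≈ 0.969 ms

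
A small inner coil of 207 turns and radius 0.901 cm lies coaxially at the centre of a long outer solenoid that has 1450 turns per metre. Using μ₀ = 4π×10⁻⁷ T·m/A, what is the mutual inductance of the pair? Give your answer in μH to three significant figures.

The outer solenoid produces a uniform field B₁ = μ₀n₁I₁ across the inner coil,
so the flux linkage is N₂Φ = N₂B₁A₂ = μ₀n₁N₂A₂·I₁, giving M = μ₀n₁N₂A₂.
A₂ = πr² = π(9.010×10^-3 m)² = 2.550×10^-4 m².
M = (4π×10⁻⁷)(1450)(207)(2.550×10^-4) = 9.619×10^-5 H.

M ≈ 96.2 μH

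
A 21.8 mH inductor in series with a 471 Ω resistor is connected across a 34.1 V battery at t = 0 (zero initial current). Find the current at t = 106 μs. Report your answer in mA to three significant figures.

τ = L/R = 2.180×10^-2/471 = 4.628×10^-5 s; final current I_∞ = ε/R = 34.1/471 = 7.240×10^-2 A.
I(t) = I_∞(1 − e^(−t/τ)) with t/τ = 2.290.
I = (7.240×10^-2)(1 − e^(−2.290)) = 6.507×10^-2 A.

I ≈ 65.1 mA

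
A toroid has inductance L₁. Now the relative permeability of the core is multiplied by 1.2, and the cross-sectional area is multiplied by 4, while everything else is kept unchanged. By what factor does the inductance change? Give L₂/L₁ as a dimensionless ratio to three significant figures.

For a toroid, L ∝ μᵣN²A/R.
L₂/L₁ = (1.2) × (4) = 4.80.

L₂/L₁ = 4.80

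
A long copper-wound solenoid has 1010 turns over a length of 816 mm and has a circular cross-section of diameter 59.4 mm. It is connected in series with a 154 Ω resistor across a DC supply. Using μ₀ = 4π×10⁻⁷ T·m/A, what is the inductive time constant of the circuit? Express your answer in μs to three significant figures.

τ ≈ 28.3 μs

A = π(d/2)² = π(2.970×10^-2 m)² = 2.771×10^-3 m².
L = μ₀N²A/ℓ = (4π×10⁻⁷)(1010)²(2.771×10^-3)/(0.816) = 4.353×10^-3 H.
τ = L/R = (4.353×10^-3)/(154) = 2.827×10^-5 s.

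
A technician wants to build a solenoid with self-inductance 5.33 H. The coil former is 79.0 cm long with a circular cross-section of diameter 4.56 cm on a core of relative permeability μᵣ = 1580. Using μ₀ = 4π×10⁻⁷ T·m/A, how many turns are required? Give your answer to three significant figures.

A = π(d/2)² = π(2.280×10^-2 m)² = 1.633×10^-3 m².
From L = μ₀μᵣN²A/ℓ, N = √(Lℓ / (μ₀μᵣA)).
N = √[(5.33)(0.79) / ((4π×10⁻⁷)(1580)×1.633×10^-3)] = √(1.299×10^6) ≈ 1139.6.

N ≈ 1140 turns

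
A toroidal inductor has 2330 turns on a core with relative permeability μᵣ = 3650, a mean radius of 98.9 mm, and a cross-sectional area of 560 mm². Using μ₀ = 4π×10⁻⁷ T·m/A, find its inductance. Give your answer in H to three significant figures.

For a thin toroid, L = μ₀μᵣN²A/(2πR).
L = (4π×10⁻⁷)(3650)(2330)²(5.600×10^-4) / (2π×9.890×10^-2 m) = 22.44 H.

L ≈ 22.4 H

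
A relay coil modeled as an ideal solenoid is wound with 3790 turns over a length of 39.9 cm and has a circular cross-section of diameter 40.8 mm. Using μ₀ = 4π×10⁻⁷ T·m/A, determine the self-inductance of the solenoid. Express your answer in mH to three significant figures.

A = π(d/2)² = π(2.040×10^-2 m)² = 1.307×10^-3 m².
For a long solenoid, L = μ₀N²A/ℓ.
L = (4π×10⁻⁷)(3790)²(1.307×10^-3)/(0.399 m) = 5.9146×10^-2 H.

L ≈ 59.1 mH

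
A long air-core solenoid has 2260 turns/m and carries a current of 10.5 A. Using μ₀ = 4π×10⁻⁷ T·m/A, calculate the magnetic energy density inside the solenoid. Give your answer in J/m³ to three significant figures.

B = μ₀nI = (4π×10⁻⁷)(2.260×10^3)(10.5) = 2.982×10^-2 T.
u = B²/(2μ₀) = (2.982×10^-2)²/(2×4π×10⁻⁷) = 353.8 J/m³.

u ≈ 354 J/m³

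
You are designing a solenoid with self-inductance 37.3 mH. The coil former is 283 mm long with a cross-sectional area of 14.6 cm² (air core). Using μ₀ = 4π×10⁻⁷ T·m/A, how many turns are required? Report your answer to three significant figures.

A = 14.6 cm² = 1.460×10^-3 m².
From L = μ₀N²A/ℓ, N = √(Lℓ / (μ₀A)).
N = √[(3.730×10^-2)(0.283) / ((4π×10⁻⁷)×1.460×10^-3)] = √(5.754×10^6) ≈ 2398.6.

N ≈ 2400 turns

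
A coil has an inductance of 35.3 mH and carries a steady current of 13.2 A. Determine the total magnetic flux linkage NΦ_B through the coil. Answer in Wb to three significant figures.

From L = NΦ_B/I, the flux linkage is NΦ_B = LI.
NΦ_B = (3.530×10^-2 H)(13.2 A) = 0.466 Wb.

NΦ_B ≈ 0.466 Wb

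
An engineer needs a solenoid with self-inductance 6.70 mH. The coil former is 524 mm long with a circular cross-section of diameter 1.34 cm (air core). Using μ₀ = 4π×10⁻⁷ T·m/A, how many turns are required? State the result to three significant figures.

N ≈ 4450 turns

A = π(d/2)² = π(6.700×10^-3 m)² = 1.410×10^-4 m².
From L = μ₀N²A/ℓ, N = √(Lℓ / (μ₀A)).
N = √[(6.700×10^-3)(0.524) / ((4π×10⁻⁷)×1.410×10^-4)] = √(1.981×10^7) ≈ 4450.9.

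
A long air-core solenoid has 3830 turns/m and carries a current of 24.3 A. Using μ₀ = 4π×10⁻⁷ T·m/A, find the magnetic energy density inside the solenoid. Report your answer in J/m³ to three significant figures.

u ≈ 5440 J/m³

B = μ₀nI = (4π×10⁻⁷)(3.830×10^3)(24.3) = 0.117 T.
u = B²/(2μ₀) = (0.117)²/(2×4π×10⁻⁷) = 5.442×10^3 J/m³.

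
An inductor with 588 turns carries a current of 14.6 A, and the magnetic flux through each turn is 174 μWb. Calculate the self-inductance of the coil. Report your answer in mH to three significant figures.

Self-inductance is defined by L = NΦ_B/I (flux linkage over current).
L = (588)(1.740×10^-4 Wb)/(14.6 A) = 7.008×10^-3 H.

L ≈ 7.01 mH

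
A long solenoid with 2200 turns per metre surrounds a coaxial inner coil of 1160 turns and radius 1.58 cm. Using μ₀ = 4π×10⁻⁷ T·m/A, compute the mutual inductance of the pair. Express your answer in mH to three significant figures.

M ≈ 2.52 mH

The outer solenoid produces a uniform field B₁ = μ₀n₁I₁ across the inner coil,
so the flux linkage is N₂Φ = N₂B₁A₂ = μ₀n₁N₂A₂·I₁, giving M = μ₀n₁N₂A₂.
A₂ = πr² = π(1.580×10^-2 m)² = 7.843×10^-4 m².
M = (4π×10⁻⁷)(2200)(1160)(7.843×10^-4) = 2.515×10^-3 H.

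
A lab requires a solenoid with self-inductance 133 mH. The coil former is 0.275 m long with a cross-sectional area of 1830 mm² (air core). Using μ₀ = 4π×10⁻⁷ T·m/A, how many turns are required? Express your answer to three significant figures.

A = 1830 mm² = 1.830×10^-3 m².
From L = μ₀N²A/ℓ, N = √(Lℓ / (μ₀A)).
N = √[(0.133)(0.275) / ((4π×10⁻⁷)×1.830×10^-3)] = √(1.590×10^7) ≈ 3988.1.

N ≈ 3990 turns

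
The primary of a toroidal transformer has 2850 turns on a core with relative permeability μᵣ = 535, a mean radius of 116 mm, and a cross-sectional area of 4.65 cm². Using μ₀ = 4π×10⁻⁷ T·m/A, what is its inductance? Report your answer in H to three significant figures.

For a thin toroid, L = μ₀μᵣN²A/(2πR).
L = (4π×10⁻⁷)(535)(2850)²(4.650×10^-4) / (2π×0.116 m) = 3.484 H.

L ≈ 3.48 H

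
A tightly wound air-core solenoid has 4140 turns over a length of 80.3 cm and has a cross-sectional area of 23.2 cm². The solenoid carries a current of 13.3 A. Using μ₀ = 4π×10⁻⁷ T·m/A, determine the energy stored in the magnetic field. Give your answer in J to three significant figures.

U ≈ 5.50 J

A = 23.2 cm² = 2.320×10^-3 m².
L = μ₀N²A/ℓ = (4π×10⁻⁷)(4140)²(2.320×10^-3)/(0.803) = 6.223×10^-2 H.
U = ½LI² = ½(6.223×10^-2)(13.3)² = 5.504 J.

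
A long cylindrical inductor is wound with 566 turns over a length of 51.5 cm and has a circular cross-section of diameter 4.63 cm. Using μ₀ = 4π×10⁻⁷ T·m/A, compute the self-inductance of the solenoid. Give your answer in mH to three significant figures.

L ≈ 1.32 mH

A = π(d/2)² = π(2.315×10^-2 m)² = 1.684×10^-3 m².
For a long solenoid, L = μ₀N²A/ℓ.
L = (4π×10⁻⁷)(566)²(1.684×10^-3)/(0.515 m) = 1.316×10^-3 H.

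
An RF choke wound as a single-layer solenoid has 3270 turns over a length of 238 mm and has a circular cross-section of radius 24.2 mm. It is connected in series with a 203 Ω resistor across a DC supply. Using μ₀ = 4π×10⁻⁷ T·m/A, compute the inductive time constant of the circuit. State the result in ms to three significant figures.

τ ≈ 0.512 ms

A = πr² = π(2.420×10^-2 m)² = 1.840×10^-3 m².
L = μ₀N²A/ℓ = (4π×10⁻⁷)(3270)²(1.840×10^-3)/(0.238) = 0.1039 H.
τ = L/R = (0.1039)/(203) = 5.117×10^-4 s.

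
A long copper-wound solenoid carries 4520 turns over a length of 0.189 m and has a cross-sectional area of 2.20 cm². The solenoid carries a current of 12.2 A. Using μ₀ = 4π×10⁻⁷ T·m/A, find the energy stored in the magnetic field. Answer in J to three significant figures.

U ≈ 2.22 J

A = 2.20 cm² = 2.200×10^-4 m².
L = μ₀N²A/ℓ = (4π×10⁻⁷)(4520)²(2.200×10^-4)/(0.189) = 2.988×10^-2 H.
U = ½LI² = ½(2.988×10^-2)(12.2)² = 2.224 J.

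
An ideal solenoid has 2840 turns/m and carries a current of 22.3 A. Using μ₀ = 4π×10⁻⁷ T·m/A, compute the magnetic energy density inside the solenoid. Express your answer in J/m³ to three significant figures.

B = μ₀nI = (4π×10⁻⁷)(2.840×10^3)(22.3) = 7.959×10^-2 T.
u = B²/(2μ₀) = (7.959×10^-2)²/(2×4π×10⁻⁷) = 2.520×10^3 J/m³.

u ≈ 2520 J/m³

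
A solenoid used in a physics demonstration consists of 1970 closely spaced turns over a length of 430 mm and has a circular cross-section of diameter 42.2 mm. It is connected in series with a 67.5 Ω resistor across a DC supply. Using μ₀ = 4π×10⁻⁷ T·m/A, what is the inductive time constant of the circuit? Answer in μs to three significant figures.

τ ≈ 235 μs

A = π(d/2)² = π(2.110×10^-2 m)² = 1.399×10^-3 m².
L = μ₀N²A/ℓ = (4π×10⁻⁷)(1970)²(1.399×10^-3)/(0.43) = 1.586×10^-2 H.
τ = L/R = (1.586×10^-2)/(67.5) = 2.350×10^-4 s.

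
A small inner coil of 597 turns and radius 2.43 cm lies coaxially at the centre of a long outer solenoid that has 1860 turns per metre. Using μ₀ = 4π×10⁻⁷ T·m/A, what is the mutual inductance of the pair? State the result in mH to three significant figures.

M ≈ 2.59 mH

The outer solenoid produces a uniform field B₁ = μ₀n₁I₁ across the inner coil,
so the flux linkage is N₂Φ = N₂B₁A₂ = μ₀n₁N₂A₂·I₁, giving M = μ₀n₁N₂A₂.
A₂ = πr² = π(2.430×10^-2 m)² = 1.855×10^-3 m².
M = (4π×10⁻⁷)(1860)(597)(1.855×10^-3) = 2.589×10^-3 H.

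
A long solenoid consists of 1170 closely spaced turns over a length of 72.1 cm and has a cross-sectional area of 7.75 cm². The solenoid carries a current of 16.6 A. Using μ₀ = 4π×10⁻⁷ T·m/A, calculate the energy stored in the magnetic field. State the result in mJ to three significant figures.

A = 7.75 cm² = 7.750×10^-4 m².
L = μ₀N²A/ℓ = (4π×10⁻⁷)(1170)²(7.750×10^-4)/(0.721) = 1.849×10^-3 H.
U = ½LI² = ½(1.849×10^-3)(16.6)² = 0.2548 J.

U ≈ 255 mJ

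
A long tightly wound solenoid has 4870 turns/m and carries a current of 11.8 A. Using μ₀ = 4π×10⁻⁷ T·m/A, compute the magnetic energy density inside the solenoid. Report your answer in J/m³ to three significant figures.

B = μ₀nI = (4π×10⁻⁷)(4.870×10^3)(11.8) = 7.221×10^-2 T.
u = B²/(2μ₀) = (7.221×10^-2)²/(2×4π×10⁻⁷) = 2.0749×10^3 J/m³.

u ≈ 2070 J/m³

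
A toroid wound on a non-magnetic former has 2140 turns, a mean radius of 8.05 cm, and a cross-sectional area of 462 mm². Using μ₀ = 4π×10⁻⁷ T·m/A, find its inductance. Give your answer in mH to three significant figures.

For a thin toroid, L = μ₀N²A/(2πR).
L = (4π×10⁻⁷)(2140)²(4.620×10^-4) / (2π×8.050×10^-2 m) = 5.257×10^-3 H.

L ≈ 5.26 mH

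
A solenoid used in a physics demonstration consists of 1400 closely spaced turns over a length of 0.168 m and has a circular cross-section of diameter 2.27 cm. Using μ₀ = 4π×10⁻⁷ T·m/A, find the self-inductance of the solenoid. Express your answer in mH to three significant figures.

L ≈ 5.93 mH

A = π(d/2)² = π(1.135×10^-2 m)² = 4.047×10^-4 m².
For a long solenoid, L = μ₀N²A/ℓ.
L = (4π×10⁻⁷)(1400)²(4.047×10^-4)/(0.168 m) = 5.933×10^-3 H.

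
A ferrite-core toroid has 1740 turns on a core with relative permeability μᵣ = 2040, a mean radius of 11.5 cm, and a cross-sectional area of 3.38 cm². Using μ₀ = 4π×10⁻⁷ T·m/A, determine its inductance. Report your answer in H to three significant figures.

For a thin toroid, L = μ₀μᵣN²A/(2πR).
L = (4π×10⁻⁷)(2040)(1740)²(3.380×10^-4) / (2π×0.115 m) = 3.631 H.

L ≈ 3.63 H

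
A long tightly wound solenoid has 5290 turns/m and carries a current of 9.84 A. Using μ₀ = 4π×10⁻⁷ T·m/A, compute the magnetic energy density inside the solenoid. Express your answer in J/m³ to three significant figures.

u ≈ 1700 J/m³

B = μ₀nI = (4π×10⁻⁷)(5.290×10^3)(9.84) = 6.541×10^-2 T.
u = B²/(2μ₀) = (6.541×10^-2)²/(2×4π×10⁻⁷) = 1.702×10^3 J/m³.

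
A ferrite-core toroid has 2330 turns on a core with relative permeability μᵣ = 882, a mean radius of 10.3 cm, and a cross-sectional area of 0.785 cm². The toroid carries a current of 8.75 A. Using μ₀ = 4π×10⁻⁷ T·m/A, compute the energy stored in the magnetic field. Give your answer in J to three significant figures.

L = μ₀μᵣN²A/(2πR) = (4π×10⁻⁷)(882)(2330)²(7.850×10^-5)/(2π×0.103) = 0.7299 H.
U = ½LI² = ½(0.7299)(8.75)² = 27.94 J.

U ≈ 27.9 J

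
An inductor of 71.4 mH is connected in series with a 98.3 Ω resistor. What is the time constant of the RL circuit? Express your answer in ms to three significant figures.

τ ≈ 0.726 ms

τ = L/R = (7.140×10^-2 H)/(98.3 Ω) = 7.263×10^-4 s.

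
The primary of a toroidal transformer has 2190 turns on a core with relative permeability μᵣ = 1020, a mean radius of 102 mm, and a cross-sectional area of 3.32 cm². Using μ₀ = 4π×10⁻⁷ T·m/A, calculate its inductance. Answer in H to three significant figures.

For a thin toroid, L = μ₀μᵣN²A/(2πR).
L = (4π×10⁻⁷)(1020)(2190)²(3.320×10^-4) / (2π×0.102 m) = 3.1846 H.

L ≈ 3.18 H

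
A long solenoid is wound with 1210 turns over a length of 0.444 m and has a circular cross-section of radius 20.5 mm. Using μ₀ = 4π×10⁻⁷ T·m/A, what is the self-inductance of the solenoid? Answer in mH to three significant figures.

A = πr² = π(2.050×10^-2 m)² = 1.320×10^-3 m².
For a long solenoid, L = μ₀N²A/ℓ.
L = (4π×10⁻⁷)(1210)²(1.320×10^-3)/(0.444 m) = 5.471×10^-3 H.

L ≈ 5.47 mH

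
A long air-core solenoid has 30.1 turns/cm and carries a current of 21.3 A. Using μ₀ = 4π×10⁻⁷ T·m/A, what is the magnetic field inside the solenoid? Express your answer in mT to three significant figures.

B ≈ 80.6 mT

Inside a long solenoid, B = μ₀nI.
B = (4π×10⁻⁷)(3.010×10^3 m⁻¹)(21.3 A) = 8.057×10^-2 T.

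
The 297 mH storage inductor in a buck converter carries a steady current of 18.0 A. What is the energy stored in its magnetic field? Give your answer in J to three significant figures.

Stored magnetic energy: U = ½LI².
U = ½(0.297 H)(18.0 A)² = 48.11 J.

U ≈ 48.1 J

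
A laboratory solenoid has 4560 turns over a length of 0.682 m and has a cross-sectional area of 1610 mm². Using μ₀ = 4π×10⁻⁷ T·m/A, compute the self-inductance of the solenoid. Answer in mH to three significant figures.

L ≈ 61.7 mH

A = 1610 mm² = 1.610×10^-3 m².
For a long solenoid, L = μ₀N²A/ℓ.
L = (4π×10⁻⁷)(4560)²(1.610×10^-3)/(0.682 m) = 6.169×10^-2 H.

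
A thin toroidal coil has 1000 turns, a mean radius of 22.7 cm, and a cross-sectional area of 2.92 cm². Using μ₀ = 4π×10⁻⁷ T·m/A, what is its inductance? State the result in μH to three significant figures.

L ≈ 257 μH

For a thin toroid, L = μ₀N²A/(2πR).
L = (4π×10⁻⁷)(1000)²(2.920×10^-4) / (2π×0.227 m) = 2.573×10^-4 H.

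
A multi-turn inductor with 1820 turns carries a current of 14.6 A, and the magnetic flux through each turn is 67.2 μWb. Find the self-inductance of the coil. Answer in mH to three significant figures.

L ≈ 8.38 mH

Self-inductance is defined by L = NΦ_B/I (flux linkage over current).
L = (1820)(6.720×10^-5 Wb)/(14.6 A) = 8.377×10^-3 H.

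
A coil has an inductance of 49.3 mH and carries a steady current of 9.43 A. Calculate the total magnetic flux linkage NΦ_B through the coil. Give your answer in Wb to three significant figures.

From L = NΦ_B/I, the flux linkage is NΦ_B = LI.
NΦ_B = (4.930×10^-2 H)(9.43 A) = 0.4649 Wb.

NΦ_B ≈ 0.465 Wb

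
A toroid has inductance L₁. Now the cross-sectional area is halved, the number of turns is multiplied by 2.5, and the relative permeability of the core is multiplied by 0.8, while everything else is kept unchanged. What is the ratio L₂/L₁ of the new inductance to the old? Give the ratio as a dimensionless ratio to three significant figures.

For a toroid, L ∝ μᵣN²A/R.
L₂/L₁ = (0.5) × (2.5)^2 × (0.8) = 2.50.

L₂/L₁ = 2.50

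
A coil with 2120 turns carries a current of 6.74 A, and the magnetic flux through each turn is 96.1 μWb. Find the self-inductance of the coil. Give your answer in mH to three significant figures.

L ≈ 30.2 mH

Self-inductance is defined by L = NΦ_B/I (flux linkage over current).
L = (2120)(9.610×10^-5 Wb)/(6.74 A) = 3.023×10^-2 H.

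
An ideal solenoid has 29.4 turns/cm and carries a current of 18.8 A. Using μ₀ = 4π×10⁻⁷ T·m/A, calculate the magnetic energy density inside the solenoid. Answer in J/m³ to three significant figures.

B = μ₀nI = (4π×10⁻⁷)(2.940×10^3)(18.8) = 6.946×10^-2 T.
u = B²/(2μ₀) = (6.946×10^-2)²/(2×4π×10⁻⁷) = 1.920×10^3 J/m³.

u ≈ 1920 J/m³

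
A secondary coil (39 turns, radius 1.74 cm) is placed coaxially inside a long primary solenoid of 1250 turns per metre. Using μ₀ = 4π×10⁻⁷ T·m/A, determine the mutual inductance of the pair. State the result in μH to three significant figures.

The outer solenoid produces a uniform field B₁ = μ₀n₁I₁ across the inner coil,
so the flux linkage is N₂Φ = N₂B₁A₂ = μ₀n₁N₂A₂·I₁, giving M = μ₀n₁N₂A₂.
A₂ = πr² = π(1.740×10^-2 m)² = 9.511×10^-4 m².
M = (4π×10⁻⁷)(1250)(39)(9.511×10^-4) = 5.827×10^-5 H.

M ≈ 58.3 μH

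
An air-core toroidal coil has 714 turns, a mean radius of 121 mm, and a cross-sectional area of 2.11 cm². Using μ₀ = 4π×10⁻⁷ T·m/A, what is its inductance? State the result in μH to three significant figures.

L ≈ 178 μH

For a thin toroid, L = μ₀N²A/(2πR).
L = (4π×10⁻⁷)(714)²(2.110×10^-4) / (2π×0.121 m) = 1.778×10^-4 H.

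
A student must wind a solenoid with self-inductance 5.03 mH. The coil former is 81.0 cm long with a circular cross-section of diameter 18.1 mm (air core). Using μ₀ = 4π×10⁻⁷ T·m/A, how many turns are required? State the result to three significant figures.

N ≈ 3550 turns

A = π(d/2)² = π(9.050×10^-3 m)² = 2.573×10^-4 m².
From L = μ₀N²A/ℓ, N = √(Lℓ / (μ₀A)).
N = √[(5.030×10^-3)(0.81) / ((4π×10⁻⁷)×2.573×10^-4)] = √(1.260×10^7) ≈ 3549.8.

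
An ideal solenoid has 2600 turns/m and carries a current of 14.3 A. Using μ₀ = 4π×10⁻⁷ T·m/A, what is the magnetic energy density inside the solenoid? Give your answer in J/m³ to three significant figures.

u ≈ 869 J/m³

B = μ₀nI = (4π×10⁻⁷)(2.600×10^3)(14.3) = 4.672×10^-2 T.
u = B²/(2μ₀) = (4.672×10^-2)²/(2×4π×10⁻⁷) = 868.6 J/m³.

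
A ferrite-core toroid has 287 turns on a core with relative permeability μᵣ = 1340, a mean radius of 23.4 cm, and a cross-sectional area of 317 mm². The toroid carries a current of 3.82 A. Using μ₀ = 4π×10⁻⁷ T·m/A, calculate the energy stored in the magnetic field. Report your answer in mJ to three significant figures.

U ≈ 218 mJ

L = μ₀μᵣN²A/(2πR) = (4π×10⁻⁷)(1340)(287)²(3.170×10^-4)/(2π×0.234) = 2.990×10^-2 H.
U = ½LI² = ½(2.990×10^-2)(3.82)² = 0.2182 J.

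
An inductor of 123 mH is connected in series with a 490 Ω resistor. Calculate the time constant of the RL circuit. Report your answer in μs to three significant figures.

τ ≈ 251 μs

τ = L/R = (0.123 H)/(490 Ω) = 2.510×10^-4 s.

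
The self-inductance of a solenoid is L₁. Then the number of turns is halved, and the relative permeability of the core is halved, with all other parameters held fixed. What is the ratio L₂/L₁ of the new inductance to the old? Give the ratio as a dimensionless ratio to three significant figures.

L₂/L₁ = 0.125

For a solenoid, L ∝ μᵣN²A/ℓ.
L₂/L₁ = (0.5)^2 × (0.5) = 0.125.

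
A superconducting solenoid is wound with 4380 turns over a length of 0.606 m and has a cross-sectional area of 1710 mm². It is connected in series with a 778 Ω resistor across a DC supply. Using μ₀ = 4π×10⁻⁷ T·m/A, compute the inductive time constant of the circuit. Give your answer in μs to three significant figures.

τ ≈ 87.4 μs

A = 1710 mm² = 1.710×10^-3 m².
L = μ₀N²A/ℓ = (4π×10⁻⁷)(4380)²(1.710×10^-3)/(0.606) = 6.803×10^-2 H.
τ = L/R = (6.803×10^-2)/(778) = 8.744×10^-5 s.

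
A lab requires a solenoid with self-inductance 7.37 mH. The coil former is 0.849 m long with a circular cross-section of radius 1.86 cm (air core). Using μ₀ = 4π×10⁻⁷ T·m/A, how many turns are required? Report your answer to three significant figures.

A = πr² = π(1.860×10^-2 m)² = 1.087×10^-3 m².
From L = μ₀N²A/ℓ, N = √(Lℓ / (μ₀A)).
N = √[(7.370×10^-3)(0.849) / ((4π×10⁻⁷)×1.087×10^-3)] = √(4.581×10^6) ≈ 2140.4.

N ≈ 2140 turns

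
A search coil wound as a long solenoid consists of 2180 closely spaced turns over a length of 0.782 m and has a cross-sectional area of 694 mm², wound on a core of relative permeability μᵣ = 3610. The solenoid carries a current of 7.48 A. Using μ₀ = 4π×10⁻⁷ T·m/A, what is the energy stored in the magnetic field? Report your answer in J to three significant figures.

U ≈ 535 J

A = 694 mm² = 6.940×10^-4 m².
L = μ₀μᵣN²A/ℓ = (4π×10⁻⁷)(3610)(2180)²(6.940×10^-4)/(0.782) = 19.13 H.
U = ½LI² = ½(19.13)(7.48)² = 535.2 J.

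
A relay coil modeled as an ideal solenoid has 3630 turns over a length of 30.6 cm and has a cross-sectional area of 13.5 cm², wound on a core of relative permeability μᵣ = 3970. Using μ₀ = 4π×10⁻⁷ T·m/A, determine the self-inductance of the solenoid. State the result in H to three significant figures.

A = 13.5 cm² = 1.350×10^-3 m².
For a long solenoid, L = μ₀μᵣN²A/ℓ.
L = (4π×10⁻⁷)(3970)(3630)²(1.350×10^-3)/(0.306 m) = 290 H.

L ≈ 290 H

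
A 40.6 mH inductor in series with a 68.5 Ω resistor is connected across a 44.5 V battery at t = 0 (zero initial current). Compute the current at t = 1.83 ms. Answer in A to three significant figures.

I ≈ 0.620 A

τ = L/R = 4.060×10^-2/68.5 = 5.927×10^-4 s; final current I_∞ = ε/R = 44.5/68.5 = 0.6496 A.
I(t) = I_∞(1 − e^(−t/τ)) with t/τ = 3.088.
I = (0.6496)(1 − e^(−3.088)) = 0.62 A.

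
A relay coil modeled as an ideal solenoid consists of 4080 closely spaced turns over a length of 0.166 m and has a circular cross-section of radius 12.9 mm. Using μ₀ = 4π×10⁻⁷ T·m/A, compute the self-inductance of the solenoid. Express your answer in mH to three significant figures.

A = πr² = π(1.290×10^-2 m)² = 5.228×10^-4 m².
For a long solenoid, L = μ₀N²A/ℓ.
L = (4π×10⁻⁷)(4080)²(5.228×10^-4)/(0.166 m) = 6.588×10^-2 H.

L ≈ 65.9 mH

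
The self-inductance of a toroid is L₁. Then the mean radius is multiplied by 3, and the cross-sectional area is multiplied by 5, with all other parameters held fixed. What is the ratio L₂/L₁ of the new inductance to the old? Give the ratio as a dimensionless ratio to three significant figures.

For a toroid, L ∝ μᵣN²A/R.
L₂/L₁ = (3)^-1 × (5) = 1.67.

L₂/L₁ = 1.67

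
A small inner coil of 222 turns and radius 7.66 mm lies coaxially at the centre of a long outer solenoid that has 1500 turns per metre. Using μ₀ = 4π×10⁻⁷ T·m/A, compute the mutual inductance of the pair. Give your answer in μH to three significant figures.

M ≈ 77.1 μH

The outer solenoid produces a uniform field B₁ = μ₀n₁I₁ across the inner coil,
so the flux linkage is N₂Φ = N₂B₁A₂ = μ₀n₁N₂A₂·I₁, giving M = μ₀n₁N₂A₂.
A₂ = πr² = π(7.660×10^-3 m)² = 1.843×10^-4 m².
M = (4π×10⁻⁷)(1500)(222)(1.843×10^-4) = 7.714×10^-5 H.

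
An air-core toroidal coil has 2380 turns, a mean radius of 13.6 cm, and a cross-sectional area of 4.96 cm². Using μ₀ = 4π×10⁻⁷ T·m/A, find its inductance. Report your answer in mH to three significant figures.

For a thin toroid, L = μ₀N²A/(2πR).
L = (4π×10⁻⁷)(2380)²(4.960×10^-4) / (2π×0.136 m) = 4.132×10^-3 H.

L ≈ 4.13 mH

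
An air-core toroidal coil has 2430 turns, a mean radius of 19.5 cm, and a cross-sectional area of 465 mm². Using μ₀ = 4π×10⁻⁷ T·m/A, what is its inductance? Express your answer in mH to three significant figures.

L ≈ 2.82 mH

For a thin toroid, L = μ₀N²A/(2πR).
L = (4π×10⁻⁷)(2430)²(4.650×10^-4) / (2π×0.195 m) = 2.816×10^-3 H.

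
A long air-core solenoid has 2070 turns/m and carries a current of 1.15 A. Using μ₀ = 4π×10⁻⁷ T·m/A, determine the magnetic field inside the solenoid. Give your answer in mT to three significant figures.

Inside a long solenoid, B = μ₀nI.
B = (4π×10⁻⁷)(2.070×10^3 m⁻¹)(1.15 A) = 2.991×10^-3 T.

B ≈ 2.99 mT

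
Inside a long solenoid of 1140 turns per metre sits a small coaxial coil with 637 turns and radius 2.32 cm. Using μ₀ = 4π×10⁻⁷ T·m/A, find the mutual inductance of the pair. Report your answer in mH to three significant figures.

The outer solenoid produces a uniform field B₁ = μ₀n₁I₁ across the inner coil,
so the flux linkage is N₂Φ = N₂B₁A₂ = μ₀n₁N₂A₂·I₁, giving M = μ₀n₁N₂A₂.
A₂ = πr² = π(2.320×10^-2 m)² = 1.691×10^-3 m².
M = (4π×10⁻⁷)(1140)(637)(1.691×10^-3) = 1.543×10^-3 H.

M ≈ 1.54 mH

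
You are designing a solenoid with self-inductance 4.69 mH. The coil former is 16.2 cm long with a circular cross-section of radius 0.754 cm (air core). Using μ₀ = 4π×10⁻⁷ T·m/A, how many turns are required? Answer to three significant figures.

N ≈ 1840 turns

A = πr² = π(7.540×10^-3 m)² = 1.786×10^-4 m².
From L = μ₀N²A/ℓ, N = √(Lℓ / (μ₀A)).
N = √[(4.690×10^-3)(0.162) / ((4π×10⁻⁷)×1.786×10^-4)] = √(3.385×10^6) ≈ 1839.9.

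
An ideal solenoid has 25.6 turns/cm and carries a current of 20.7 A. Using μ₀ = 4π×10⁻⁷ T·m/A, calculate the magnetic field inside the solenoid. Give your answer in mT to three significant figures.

B ≈ 66.6 mT

Inside a long solenoid, B = μ₀nI.
B = (4π×10⁻⁷)(2.560×10^3 m⁻¹)(20.7 A) = 6.659×10^-2 T.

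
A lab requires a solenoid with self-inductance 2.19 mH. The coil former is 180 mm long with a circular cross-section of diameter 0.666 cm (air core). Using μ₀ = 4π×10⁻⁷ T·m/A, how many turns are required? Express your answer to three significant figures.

N ≈ 3000 turns

A = π(d/2)² = π(3.330×10^-3 m)² = 3.484×10^-5 m².
From L = μ₀N²A/ℓ, N = √(Lℓ / (μ₀A)).
N = √[(2.190×10^-3)(0.18) / ((4π×10⁻⁷)×3.484×10^-5)] = √(9.0047×10^6) ≈ 3000.8.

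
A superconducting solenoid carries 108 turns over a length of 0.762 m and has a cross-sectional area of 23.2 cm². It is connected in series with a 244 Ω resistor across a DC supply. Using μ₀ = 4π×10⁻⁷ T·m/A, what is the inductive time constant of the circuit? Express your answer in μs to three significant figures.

τ ≈ 0.183 μs

A = 23.2 cm² = 2.320×10^-3 m².
L = μ₀N²A/ℓ = (4π×10⁻⁷)(108)²(2.320×10^-3)/(0.762) = 4.463×10^-5 H.
τ = L/R = (4.463×10^-5)/(244) = 1.829×10^-7 s.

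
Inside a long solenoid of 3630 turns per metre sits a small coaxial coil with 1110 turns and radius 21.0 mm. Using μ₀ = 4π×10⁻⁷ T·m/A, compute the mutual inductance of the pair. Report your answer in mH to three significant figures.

M ≈ 7.02 mH

The outer solenoid produces a uniform field B₁ = μ₀n₁I₁ across the inner coil,
so the flux linkage is N₂Φ = N₂B₁A₂ = μ₀n₁N₂A₂·I₁, giving M = μ₀n₁N₂A₂.
A₂ = πr² = π(2.100×10^-2 m)² = 1.385×10^-3 m².
M = (4π×10⁻⁷)(3630)(1110)(1.385×10^-3) = 7.015×10^-3 H.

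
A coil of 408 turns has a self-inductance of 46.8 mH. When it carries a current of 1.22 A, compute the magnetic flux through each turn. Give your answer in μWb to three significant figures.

Φ_B ≈ 140 μWb

From L = NΦ_B/I, the flux per turn is Φ_B = LI/N.
Φ_B = (4.680×10^-2 H)(1.22 A)/408 = 1.399×10^-4 Wb.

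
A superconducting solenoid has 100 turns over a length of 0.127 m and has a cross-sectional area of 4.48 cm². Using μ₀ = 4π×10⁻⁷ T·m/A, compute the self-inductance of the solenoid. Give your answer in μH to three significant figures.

A = 4.48 cm² = 4.480×10^-4 m².
For a long solenoid, L = μ₀N²A/ℓ.
L = (4π×10⁻⁷)(100)²(4.480×10^-4)/(0.127 m) = 4.433×10^-5 H.

L ≈ 44.3 μH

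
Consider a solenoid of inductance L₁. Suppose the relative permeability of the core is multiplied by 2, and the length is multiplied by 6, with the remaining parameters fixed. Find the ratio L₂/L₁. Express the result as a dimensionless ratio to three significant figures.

For a solenoid, L ∝ μᵣN²A/ℓ.
L₂/L₁ = (2) × (6)^-1 = 0.333.

L₂/L₁ = 0.333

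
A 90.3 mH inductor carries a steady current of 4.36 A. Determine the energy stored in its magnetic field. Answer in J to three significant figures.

Stored magnetic energy: U = ½LI².
U = ½(9.030×10^-2 H)(4.36 A)² = 0.8583 J.

U ≈ 0.858 J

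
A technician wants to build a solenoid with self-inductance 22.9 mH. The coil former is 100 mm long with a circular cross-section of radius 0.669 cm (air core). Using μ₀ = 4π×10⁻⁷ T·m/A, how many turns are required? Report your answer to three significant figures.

A = πr² = π(6.690×10^-3 m)² = 1.406×10^-4 m².
From L = μ₀N²A/ℓ, N = √(Lℓ / (μ₀A)).
N = √[(2.290×10^-2)(0.1) / ((4π×10⁻⁷)×1.406×10^-4)] = √(1.296×10^7) ≈ 3600.1.

N ≈ 3600 turns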